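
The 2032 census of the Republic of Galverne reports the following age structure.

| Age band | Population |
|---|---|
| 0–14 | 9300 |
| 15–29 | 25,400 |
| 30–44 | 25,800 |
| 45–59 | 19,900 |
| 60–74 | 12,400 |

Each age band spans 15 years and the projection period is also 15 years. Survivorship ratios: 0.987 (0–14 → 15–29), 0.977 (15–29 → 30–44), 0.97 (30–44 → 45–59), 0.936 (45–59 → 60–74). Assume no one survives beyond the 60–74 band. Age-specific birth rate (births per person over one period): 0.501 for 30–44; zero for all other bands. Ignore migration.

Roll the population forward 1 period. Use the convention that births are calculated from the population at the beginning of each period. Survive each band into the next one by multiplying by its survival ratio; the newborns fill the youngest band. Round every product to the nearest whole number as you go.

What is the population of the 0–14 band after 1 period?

After projecting period 1:
Births: 25800 * 0.501 = 12926
15–29: 9300 * 0.987 = 9179
30–44: 25400 * 0.977 = 24816
45–59: 25800 * 0.97 = 25026
60–74: 19900 * 0.936 = 18626
Population now: 0–14=12926, 15–29=9179, 30–44=24816, 45–59=25026, 60–74=18626

12926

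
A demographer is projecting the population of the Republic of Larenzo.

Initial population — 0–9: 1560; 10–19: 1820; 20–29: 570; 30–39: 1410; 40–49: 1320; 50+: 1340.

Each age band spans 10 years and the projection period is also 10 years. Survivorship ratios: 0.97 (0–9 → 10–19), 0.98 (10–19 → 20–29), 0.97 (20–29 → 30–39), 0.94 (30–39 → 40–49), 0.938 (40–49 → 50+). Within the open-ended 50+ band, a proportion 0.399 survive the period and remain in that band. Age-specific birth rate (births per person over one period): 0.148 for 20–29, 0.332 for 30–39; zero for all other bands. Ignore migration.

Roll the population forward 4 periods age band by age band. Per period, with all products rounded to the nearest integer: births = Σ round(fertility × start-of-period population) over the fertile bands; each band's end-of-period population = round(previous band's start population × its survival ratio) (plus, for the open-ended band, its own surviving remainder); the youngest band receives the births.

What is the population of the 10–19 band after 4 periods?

769

Let group 1 be 0–9 through group 6 = 50+.
[period 1]
Births: 570 × 0.148 = 84, 1410 × 0.332 = 468 ⇒ total 552
Group 2: 1560 × 0.97 = 1513
Group 3: 1820 × 0.98 = 1784
Group 4: 570 × 0.97 = 553
Group 5: 1410 × 0.94 = 1325
Group 6: 1320 × 0.938 + 1340 × 0.399 = 1238 + 535 = 1773
→ [552, 1513, 1784, 553, 1325, 1773]
[period 2]
Births: 1784 × 0.148 = 264, 553 × 0.332 = 184 ⇒ total 448
Group 2: 552 × 0.97 = 535
Group 3: 1513 × 0.98 = 1483
Group 4: 1784 × 0.97 = 1730
Group 5: 553 × 0.94 = 520
Group 6: 1325 × 0.938 + 1773 × 0.399 = 1243 + 707 = 1950
→ [448, 535, 1483, 1730, 520, 1950]
[period 3]
Births: 1483 × 0.148 = 219, 1730 × 0.332 = 574 ⇒ total 793
Group 2: 448 × 0.97 = 435
Group 3: 535 × 0.98 = 524
Group 4: 1483 × 0.97 = 1439
Group 5: 1730 × 0.94 = 1626
Group 6: 520 × 0.938 + 1950 × 0.399 = 488 + 778 = 1266
→ [793, 435, 524, 1439, 1626, 1266]
[period 4]
Births: 524 × 0.148 = 78, 1439 × 0.332 = 478 ⇒ total 556
Group 2: 793 × 0.97 = 769
Group 3: 435 × 0.98 = 426
Group 4: 524 × 0.97 = 508
Group 5: 1439 × 0.94 = 1353
Group 6: 1626 × 0.938 + 1266 × 0.399 = 1525 + 505 = 2030
→ [556, 769, 426, 508, 1353, 2030]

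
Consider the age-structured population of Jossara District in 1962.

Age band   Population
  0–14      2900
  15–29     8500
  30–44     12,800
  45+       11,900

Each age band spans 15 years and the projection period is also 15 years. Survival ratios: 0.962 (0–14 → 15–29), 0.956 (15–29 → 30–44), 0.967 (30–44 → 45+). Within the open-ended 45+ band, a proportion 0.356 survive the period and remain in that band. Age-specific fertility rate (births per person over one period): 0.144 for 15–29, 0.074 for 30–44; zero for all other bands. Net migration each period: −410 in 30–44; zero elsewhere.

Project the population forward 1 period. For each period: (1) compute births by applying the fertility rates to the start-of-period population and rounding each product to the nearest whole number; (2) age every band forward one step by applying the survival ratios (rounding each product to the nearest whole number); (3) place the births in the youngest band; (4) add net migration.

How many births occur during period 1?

[period 1]
Births: 8500 × 0.144 = 1224 ; 12800 × 0.074 = 947 ⇒ total 2171
15–29: 2900 × 0.962 = 2790
30–44: 8500 × 0.956 = 8126
45+: 12800 × 0.967 + 11900 × 0.356 = 12378 + 4236 = 16614
Net migration: 30–44 − 410 → 7716
End of period: [2171, 2790, 7716, 16614]

2171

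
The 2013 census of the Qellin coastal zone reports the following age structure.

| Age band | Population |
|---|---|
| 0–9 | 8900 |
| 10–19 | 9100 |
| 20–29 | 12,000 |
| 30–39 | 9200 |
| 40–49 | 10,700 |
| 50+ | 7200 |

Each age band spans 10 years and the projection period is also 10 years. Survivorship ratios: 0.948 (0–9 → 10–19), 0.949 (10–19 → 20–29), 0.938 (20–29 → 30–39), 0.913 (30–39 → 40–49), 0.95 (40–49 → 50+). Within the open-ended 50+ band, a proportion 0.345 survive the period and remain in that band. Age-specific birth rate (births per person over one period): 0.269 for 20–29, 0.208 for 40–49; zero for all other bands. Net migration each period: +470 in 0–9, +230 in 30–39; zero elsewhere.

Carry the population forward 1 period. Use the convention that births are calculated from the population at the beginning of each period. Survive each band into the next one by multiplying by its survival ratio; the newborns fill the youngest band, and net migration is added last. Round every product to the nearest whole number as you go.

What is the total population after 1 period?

55532

— Period 1 —
Births: 12000 × 0.269 = 3228  |  10700 × 0.208 = 2226 ⇒ total 5454
10–19: 8900 × 0.948 = 8437
20–29: 9100 × 0.949 = 8636
30–39: 12000 × 0.938 = 11256
40–49: 9200 × 0.913 = 8400
50+: 10700 × 0.95 + 7200 × 0.345 = 10165 + 2484 = 12649
Net migration: 0–9 + 470 → 5924; 30–39 + 230 → 11486
Giving 5924 / 8437 / 8636 / 11486 / 8400 / 12649.
Total after period 1: 5924 + 8437 + 8636 + 11486 + 8400 + 12649 = 55532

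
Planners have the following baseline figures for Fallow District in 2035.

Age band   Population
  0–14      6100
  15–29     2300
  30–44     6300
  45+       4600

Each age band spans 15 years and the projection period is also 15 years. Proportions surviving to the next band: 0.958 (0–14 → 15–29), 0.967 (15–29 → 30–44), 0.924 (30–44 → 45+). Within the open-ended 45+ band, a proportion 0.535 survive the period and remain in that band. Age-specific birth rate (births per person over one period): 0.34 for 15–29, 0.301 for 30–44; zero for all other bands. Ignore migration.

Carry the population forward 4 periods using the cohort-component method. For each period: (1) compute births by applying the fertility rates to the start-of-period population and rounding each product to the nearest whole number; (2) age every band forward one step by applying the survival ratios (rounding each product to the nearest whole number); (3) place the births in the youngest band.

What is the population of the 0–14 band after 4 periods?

(Bands numbered youngest = 1 to oldest = 4.)
— Period 1 —
Births: 2300 * 0.34 = 782, 6300 * 0.301 = 1896 → 2678
Band 2: 6100 * 0.958 = 5844
Band 3: 2300 * 0.967 = 2224
Band 4: 6300 * 0.924 + 4600 * 0.535 = 5821 + 2461 = 8282
Giving 2678 / 5844 / 2224 / 8282.
— Period 2 —
Births: 5844 * 0.34 = 1987, 2224 * 0.301 = 669 → 2656
Band 2: 2678 * 0.958 = 2566
Band 3: 5844 * 0.967 = 5651
Band 4: 2224 * 0.924 + 8282 * 0.535 = 2055 + 4431 = 6486
Giving 2656 / 2566 / 5651 / 6486.
— Period 3 —
Births: 2566 * 0.34 = 872, 5651 * 0.301 = 1701 → 2573
Band 2: 2656 * 0.958 = 2544
Band 3: 2566 * 0.967 = 2481
Band 4: 5651 * 0.924 + 6486 * 0.535 = 5222 + 3470 = 8692
Giving 2573 / 2544 / 2481 / 8692.
— Period 4 —
Births: 2544 * 0.34 = 865, 2481 * 0.301 = 747 → 1612
Band 2: 2573 * 0.958 = 2465
Band 3: 2544 * 0.967 = 2460
Band 4: 2481 * 0.924 + 8692 * 0.535 = 2292 + 4650 = 6942
Giving 1612 / 2465 / 2460 / 6942.

1612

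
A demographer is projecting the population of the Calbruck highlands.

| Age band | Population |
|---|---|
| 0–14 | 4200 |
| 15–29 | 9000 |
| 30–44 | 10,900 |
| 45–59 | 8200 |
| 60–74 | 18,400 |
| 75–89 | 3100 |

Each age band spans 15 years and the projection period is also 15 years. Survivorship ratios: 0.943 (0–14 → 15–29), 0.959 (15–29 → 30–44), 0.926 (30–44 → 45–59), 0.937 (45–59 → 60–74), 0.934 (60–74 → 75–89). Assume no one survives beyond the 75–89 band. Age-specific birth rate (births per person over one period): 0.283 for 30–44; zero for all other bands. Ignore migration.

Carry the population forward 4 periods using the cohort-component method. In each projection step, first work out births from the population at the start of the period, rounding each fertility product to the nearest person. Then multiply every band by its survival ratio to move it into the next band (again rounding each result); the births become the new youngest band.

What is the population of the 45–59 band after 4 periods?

Call the bands 1 to 6, youngest first.
Period 1:
Births: 10900 × 0.283 = 3085
Band 2: 4200 × 0.943 = 3961
Band 3: 9000 × 0.959 = 8631
Band 4: 10900 × 0.926 = 10093
Band 5: 8200 × 0.937 = 7683
Band 6: 18400 × 0.934 = 17186
→ [3085, 3961, 8631, 10093, 7683, 17186]
Period 2:
Births: 8631 × 0.283 = 2443
Band 2: 3085 × 0.943 = 2909
Band 3: 3961 × 0.959 = 3799
Band 4: 8631 × 0.926 = 7992
Band 5: 10093 × 0.937 = 9457
Band 6: 7683 × 0.934 = 7176
→ [2443, 2909, 3799, 7992, 9457, 7176]
Period 3:
Births: 3799 × 0.283 = 1075
Band 2: 2443 × 0.943 = 2304
Band 3: 2909 × 0.959 = 2790
Band 4: 3799 × 0.926 = 3518
Band 5: 7992 × 0.937 = 7489
Band 6: 9457 × 0.934 = 8833
→ [1075, 2304, 2790, 3518, 7489, 8833]
Period 4:
Births: 2790 × 0.283 = 790
Band 2: 1075 × 0.943 = 1014
Band 3: 2304 × 0.959 = 2210
Band 4: 2790 × 0.926 = 2584
Band 5: 3518 × 0.937 = 3296
Band 6: 7489 × 0.934 = 6995
→ [790, 1014, 2210, 2584, 3296, 6995]

2584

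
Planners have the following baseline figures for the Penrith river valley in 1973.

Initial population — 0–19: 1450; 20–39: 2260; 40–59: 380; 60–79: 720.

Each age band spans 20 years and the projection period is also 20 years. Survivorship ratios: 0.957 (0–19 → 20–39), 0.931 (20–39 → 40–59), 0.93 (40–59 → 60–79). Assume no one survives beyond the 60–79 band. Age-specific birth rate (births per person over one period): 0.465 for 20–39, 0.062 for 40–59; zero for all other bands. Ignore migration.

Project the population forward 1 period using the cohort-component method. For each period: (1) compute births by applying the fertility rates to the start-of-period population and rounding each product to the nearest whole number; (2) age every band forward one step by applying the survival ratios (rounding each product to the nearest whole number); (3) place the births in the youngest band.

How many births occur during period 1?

1075

After projecting period 1:
Births: 2260 * 0.465 = 1051  |  380 * 0.062 = 24 → 1075
20–39: 1450 * 0.957 = 1388
40–59: 2260 * 0.931 = 2104
60–79: 380 * 0.93 = 353
Population now: 0–19=1075, 20–39=1388, 40–59=2104, 60–79=353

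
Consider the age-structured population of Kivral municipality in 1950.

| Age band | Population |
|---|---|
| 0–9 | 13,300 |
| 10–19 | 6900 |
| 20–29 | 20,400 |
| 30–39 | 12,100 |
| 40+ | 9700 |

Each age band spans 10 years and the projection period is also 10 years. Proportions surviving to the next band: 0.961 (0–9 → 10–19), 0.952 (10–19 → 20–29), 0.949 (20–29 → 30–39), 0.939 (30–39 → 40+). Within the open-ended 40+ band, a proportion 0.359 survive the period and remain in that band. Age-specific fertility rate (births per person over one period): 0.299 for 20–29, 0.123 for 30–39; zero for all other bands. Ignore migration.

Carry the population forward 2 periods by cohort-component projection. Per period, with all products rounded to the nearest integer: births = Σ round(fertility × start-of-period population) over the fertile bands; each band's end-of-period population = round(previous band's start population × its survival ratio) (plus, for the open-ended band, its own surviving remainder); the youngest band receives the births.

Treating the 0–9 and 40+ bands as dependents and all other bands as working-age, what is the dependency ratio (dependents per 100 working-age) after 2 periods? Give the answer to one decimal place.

108.4

— Period 1 —
Births: 20400 * 0.299 = 6100 ; 12100 * 0.123 = 1488 → total 7588
10–19: 13300 * 0.961 = 12781
20–29: 6900 * 0.952 = 6569
30–39: 20400 * 0.949 = 19360
40+: 12100 * 0.939 + 9700 * 0.359 = 11362 + 3482 = 14844
End of period: [7588, 12781, 6569, 19360, 14844]
— Period 2 —
Births: 6569 * 0.299 = 1964 ; 19360 * 0.123 = 2381 → total 4345
10–19: 7588 * 0.961 = 7292
20–29: 12781 * 0.952 = 12168
30–39: 6569 * 0.949 = 6234
40+: 19360 * 0.939 + 14844 * 0.359 = 18179 + 5329 = 23508
End of period: [4345, 7292, 12168, 6234, 23508]
Dependents (band 0–9 + band 40+) = 4345 + 23508 = 27853; working-age = 25694; ratio = 27853/25694 × 100 = 108.4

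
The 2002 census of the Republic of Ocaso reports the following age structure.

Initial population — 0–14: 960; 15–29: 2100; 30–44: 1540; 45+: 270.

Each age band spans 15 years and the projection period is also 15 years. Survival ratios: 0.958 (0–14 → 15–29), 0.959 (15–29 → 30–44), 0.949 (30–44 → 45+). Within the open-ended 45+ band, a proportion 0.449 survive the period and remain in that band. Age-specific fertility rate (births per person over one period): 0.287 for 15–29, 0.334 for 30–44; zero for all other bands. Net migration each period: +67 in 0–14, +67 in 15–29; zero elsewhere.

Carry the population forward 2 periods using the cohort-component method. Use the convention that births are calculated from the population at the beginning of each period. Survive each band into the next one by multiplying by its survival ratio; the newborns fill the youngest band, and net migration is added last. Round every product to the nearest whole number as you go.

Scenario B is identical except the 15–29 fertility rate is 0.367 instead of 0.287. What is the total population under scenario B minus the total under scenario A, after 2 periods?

240

[period 1]
Births: 2100 × 0.287 = 603, 1540 × 0.334 = 514 ⇒ total 1117
15–29: 960 × 0.958 = 920
30–44: 2100 × 0.959 = 2014
45+: 1540 × 0.949 + 270 × 0.449 = 1461 + 121 = 1582
Net migration: 0–14 + 67 → 1184; 15–29 + 67 → 987
End of period: [1184, 987, 2014, 1582]
[period 2]
Births: 987 × 0.287 = 283, 2014 × 0.334 = 673 ⇒ total 956
15–29: 1184 × 0.958 = 1134
30–44: 987 × 0.959 = 947
45+: 2014 × 0.949 + 1582 × 0.449 = 1911 + 710 = 2621
Net migration: 0–14 + 67 → 1023; 15–29 + 67 → 1201
End of period: [1023, 1201, 947, 2621]
Scenario A total after 2 periods: 5792
Scenario B projection —
[period 1]
Births: 2100 × 0.367 = 771, 1540 × 0.334 = 514 ⇒ total 1285
15–29: 960 × 0.958 = 920
30–44: 2100 × 0.959 = 2014
45+: 1540 × 0.949 + 270 × 0.449 = 1461 + 121 = 1582
Net migration: 0–14 + 67 → 1352; 15–29 + 67 → 987
End of period: [1352, 987, 2014, 1582]
[period 2]
Births: 987 × 0.367 = 362, 2014 × 0.334 = 673 ⇒ total 1035
15–29: 1352 × 0.958 = 1295
30–44: 987 × 0.959 = 947
45+: 2014 × 0.949 + 1582 × 0.449 = 1911 + 710 = 2621
Net migration: 0–14 + 67 → 1102; 15–29 + 67 → 1362
End of period: [1102, 1362, 947, 2621]
Scenario B total after 2 periods: 6032
Difference B − A = 6032 − 5792 = 240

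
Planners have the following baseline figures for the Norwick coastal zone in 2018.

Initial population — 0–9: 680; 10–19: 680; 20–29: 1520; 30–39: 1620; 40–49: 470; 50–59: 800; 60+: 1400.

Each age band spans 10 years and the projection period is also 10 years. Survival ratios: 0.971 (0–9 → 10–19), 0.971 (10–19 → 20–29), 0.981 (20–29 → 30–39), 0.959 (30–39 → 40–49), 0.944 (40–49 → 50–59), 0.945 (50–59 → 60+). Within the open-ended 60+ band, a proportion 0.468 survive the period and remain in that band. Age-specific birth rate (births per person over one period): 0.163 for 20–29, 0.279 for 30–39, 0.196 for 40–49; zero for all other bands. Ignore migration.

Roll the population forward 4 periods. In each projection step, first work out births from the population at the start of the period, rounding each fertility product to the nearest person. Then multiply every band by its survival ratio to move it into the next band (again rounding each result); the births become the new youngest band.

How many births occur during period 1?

[period 1]
Births: 1520 × 0.163 = 248  |  1620 × 0.279 = 452  |  470 × 0.196 = 92 → total 792
10–19: 680 × 0.971 = 660
20–29: 680 × 0.971 = 660
30–39: 1520 × 0.981 = 1491
40–49: 1620 × 0.959 = 1554
50–59: 470 × 0.944 = 444
60+: 800 × 0.945 + 1400 × 0.468 = 756 + 655 = 1411
Population now: 0–9=792, 10–19=660, 20–29=660, 30–39=1491, 40–49=1554, 50–59=444, 60+=1411

792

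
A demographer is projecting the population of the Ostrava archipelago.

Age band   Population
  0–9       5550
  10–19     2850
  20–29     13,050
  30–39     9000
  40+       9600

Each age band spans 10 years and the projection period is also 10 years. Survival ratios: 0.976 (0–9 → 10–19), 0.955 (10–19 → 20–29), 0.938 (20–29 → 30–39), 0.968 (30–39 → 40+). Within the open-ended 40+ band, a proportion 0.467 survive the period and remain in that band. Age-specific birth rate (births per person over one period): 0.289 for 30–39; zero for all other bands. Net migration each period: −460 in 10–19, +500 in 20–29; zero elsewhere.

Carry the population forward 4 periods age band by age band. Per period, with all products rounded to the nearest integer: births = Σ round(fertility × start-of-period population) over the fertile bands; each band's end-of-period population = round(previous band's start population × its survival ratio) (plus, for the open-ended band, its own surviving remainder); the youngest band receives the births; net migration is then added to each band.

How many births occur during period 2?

3538

Period 1:
Births: 9000 * 0.289 = 2601
10–19: 5550 * 0.976 = 5417
20–29: 2850 * 0.955 = 2722
30–39: 13050 * 0.938 = 12241
40+: 9000 * 0.968 + 9600 * 0.467 = 8712 + 4483 = 13195
Net migration: 10–19 − 460 → 4957; 20–29 + 500 → 3222
→ [2601, 4957, 3222, 12241, 13195]
Period 2:
Births: 12241 * 0.289 = 3538
10–19: 2601 * 0.976 = 2539
20–29: 4957 * 0.955 = 4734
30–39: 3222 * 0.938 = 3022
40+: 12241 * 0.968 + 13195 * 0.467 = 11849 + 6162 = 18011
Net migration: 10–19 − 460 → 2079; 20–29 + 500 → 5234
→ [3538, 2079, 5234, 3022, 18011]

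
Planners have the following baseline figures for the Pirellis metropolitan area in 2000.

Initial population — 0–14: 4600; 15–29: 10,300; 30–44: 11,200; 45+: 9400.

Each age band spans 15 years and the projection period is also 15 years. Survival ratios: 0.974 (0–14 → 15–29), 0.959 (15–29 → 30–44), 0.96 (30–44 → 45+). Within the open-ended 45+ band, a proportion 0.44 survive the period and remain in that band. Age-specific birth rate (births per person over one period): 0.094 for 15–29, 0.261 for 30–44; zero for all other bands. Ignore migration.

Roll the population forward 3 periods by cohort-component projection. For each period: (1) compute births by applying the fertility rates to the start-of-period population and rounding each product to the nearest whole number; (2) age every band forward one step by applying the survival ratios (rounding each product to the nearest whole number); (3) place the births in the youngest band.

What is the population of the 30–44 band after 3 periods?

Numbering the groups 1..4 from youngest to oldest:
After projecting period 1:
Births: 10300 × 0.094 = 968  |  11200 × 0.261 = 2923 ⇒ total 3891
Group 2: 4600 × 0.974 = 4480
Group 3: 10300 × 0.959 = 9878
Group 4: 11200 × 0.96 + 9400 × 0.44 = 10752 + 4136 = 14888
End of period: [3891, 4480, 9878, 14888]
After projecting period 2:
Births: 4480 × 0.094 = 421  |  9878 × 0.261 = 2578 ⇒ total 2999
Group 2: 3891 × 0.974 = 3790
Group 3: 4480 × 0.959 = 4296
Group 4: 9878 × 0.96 + 14888 × 0.44 = 9483 + 6551 = 16034
End of period: [2999, 3790, 4296, 16034]
After projecting period 3:
Births: 3790 × 0.094 = 356  |  4296 × 0.261 = 1121 ⇒ total 1477
Group 2: 2999 × 0.974 = 2921
Group 3: 3790 × 0.959 = 3635
Group 4: 4296 × 0.96 + 16034 × 0.44 = 4124 + 7055 = 11179
End of period: [1477, 2921, 3635, 11179]

3635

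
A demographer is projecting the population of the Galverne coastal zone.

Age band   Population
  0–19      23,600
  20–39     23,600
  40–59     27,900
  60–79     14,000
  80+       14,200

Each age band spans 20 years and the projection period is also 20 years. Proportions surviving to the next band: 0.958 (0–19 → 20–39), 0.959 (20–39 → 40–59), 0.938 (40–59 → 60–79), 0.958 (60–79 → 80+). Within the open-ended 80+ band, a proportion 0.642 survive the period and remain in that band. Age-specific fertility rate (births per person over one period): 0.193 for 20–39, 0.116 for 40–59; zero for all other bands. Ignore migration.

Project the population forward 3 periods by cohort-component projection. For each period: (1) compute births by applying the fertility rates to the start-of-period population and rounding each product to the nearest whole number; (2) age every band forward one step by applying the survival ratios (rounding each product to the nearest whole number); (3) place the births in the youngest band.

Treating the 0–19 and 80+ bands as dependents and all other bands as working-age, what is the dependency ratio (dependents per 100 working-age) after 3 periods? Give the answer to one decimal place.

145.3

— Period 1 —
Births: 23600 × 0.193 = 4555  |  27900 × 0.116 = 3236 — total 7791
20–39: 23600 × 0.958 = 22609
40–59: 23600 × 0.959 = 22632
60–79: 27900 × 0.938 = 26170
80+: 14000 × 0.958 + 14200 × 0.642 = 13412 + 9116 = 22528
Population now: 0–19=7791, 20–39=22609, 40–59=22632, 60–79=26170, 80+=22528
— Period 2 —
Births: 22609 × 0.193 = 4364  |  22632 × 0.116 = 2625 — total 6989
20–39: 7791 × 0.958 = 7464
40–59: 22609 × 0.959 = 21682
60–79: 22632 × 0.938 = 21229
80+: 26170 × 0.958 + 22528 × 0.642 = 25071 + 14463 = 39534
Population now: 0–19=6989, 20–39=7464, 40–59=21682, 60–79=21229, 80+=39534
— Period 3 —
Births: 7464 × 0.193 = 1441  |  21682 × 0.116 = 2515 — total 3956
20–39: 6989 × 0.958 = 6695
40–59: 7464 × 0.959 = 7158
60–79: 21682 × 0.938 = 20338
80+: 21229 × 0.958 + 39534 × 0.642 = 20337 + 25381 = 45718
Population now: 0–19=3956, 20–39=6695, 40–59=7158, 60–79=20338, 80+=45718
Dependents (band 0–19 + band 80+) = 3956 + 45718 = 49674; working-age = 34191; ratio = 49674/34191 × 100 = 145.3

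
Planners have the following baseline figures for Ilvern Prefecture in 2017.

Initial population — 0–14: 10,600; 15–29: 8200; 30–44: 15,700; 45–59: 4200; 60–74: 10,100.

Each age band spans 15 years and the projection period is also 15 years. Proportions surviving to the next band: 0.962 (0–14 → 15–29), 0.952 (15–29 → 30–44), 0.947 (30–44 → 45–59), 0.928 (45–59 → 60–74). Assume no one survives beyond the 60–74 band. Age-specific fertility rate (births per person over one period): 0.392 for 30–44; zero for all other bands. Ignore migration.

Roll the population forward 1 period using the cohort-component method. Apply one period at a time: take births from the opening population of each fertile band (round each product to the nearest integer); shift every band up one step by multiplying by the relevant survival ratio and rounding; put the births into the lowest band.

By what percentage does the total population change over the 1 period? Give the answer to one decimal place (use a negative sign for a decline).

Numbering the bands 1..5 from youngest to oldest:
After projecting period 1:
Births: 15700 × 0.392 = 6154
Band 2: 10600 × 0.962 = 10197
Band 3: 8200 × 0.952 = 7806
Band 4: 15700 × 0.947 = 14868
Band 5: 4200 × 0.928 = 3898
End of period: [6154, 10197, 7806, 14868, 3898]
Total: 48800 → 42923; change = -5877; percentage change = -12.0%

-12.0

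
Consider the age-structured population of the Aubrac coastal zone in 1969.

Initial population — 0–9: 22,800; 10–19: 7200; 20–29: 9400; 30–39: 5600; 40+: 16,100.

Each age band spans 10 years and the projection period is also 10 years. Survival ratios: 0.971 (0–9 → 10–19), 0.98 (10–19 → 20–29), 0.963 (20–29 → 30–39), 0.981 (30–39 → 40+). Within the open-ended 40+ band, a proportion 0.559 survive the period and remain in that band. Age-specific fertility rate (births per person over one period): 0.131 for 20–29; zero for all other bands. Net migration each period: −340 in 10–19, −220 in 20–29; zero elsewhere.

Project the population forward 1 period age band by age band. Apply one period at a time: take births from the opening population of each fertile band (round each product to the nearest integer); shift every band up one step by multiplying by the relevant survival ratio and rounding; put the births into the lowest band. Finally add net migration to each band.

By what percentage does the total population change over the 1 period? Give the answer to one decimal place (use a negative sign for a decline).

Period 1.
Births: 9400 * 0.131 = 1231
10–19: 22800 * 0.971 = 22139
20–29: 7200 * 0.98 = 7056
30–39: 9400 * 0.963 = 9052
40+: 5600 * 0.981 + 16100 * 0.559 = 5494 + 9000 = 14494
Net migration: 10–19 − 340 → 21799; 20–29 − 220 → 6836
Population now: 0–9=1231, 10–19=21799, 20–29=6836, 30–39=9052, 40+=14494
Total: 61100 → 53412; change = -7688; percentage change = -12.6%

-12.6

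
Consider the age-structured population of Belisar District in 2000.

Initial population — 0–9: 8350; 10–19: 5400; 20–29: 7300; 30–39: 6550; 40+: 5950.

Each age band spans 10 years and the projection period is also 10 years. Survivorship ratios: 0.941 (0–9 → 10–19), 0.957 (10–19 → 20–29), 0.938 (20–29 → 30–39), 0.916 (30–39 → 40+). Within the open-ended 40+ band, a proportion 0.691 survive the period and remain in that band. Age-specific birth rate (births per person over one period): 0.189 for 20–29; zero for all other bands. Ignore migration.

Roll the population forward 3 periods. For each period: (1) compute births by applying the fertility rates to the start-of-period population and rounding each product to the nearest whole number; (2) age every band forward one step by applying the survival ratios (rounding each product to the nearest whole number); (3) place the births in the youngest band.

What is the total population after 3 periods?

24239

Call the groups 1 to 5, youngest first.
[period 1]
Births: 7300 × 0.189 = 1380
Group 2: 8350 × 0.941 = 7857
Group 3: 5400 × 0.957 = 5168
Group 4: 7300 × 0.938 = 6847
Group 5: 6550 × 0.916 + 5950 × 0.691 = 6000 + 4111 = 10111
Giving 1380 / 7857 / 5168 / 6847 / 10111.
[period 2]
Births: 5168 × 0.189 = 977
Group 2: 1380 × 0.941 = 1299
Group 3: 7857 × 0.957 = 7519
Group 4: 5168 × 0.938 = 4848
Group 5: 6847 × 0.916 + 10111 × 0.691 = 6272 + 6987 = 13259
Giving 977 / 1299 / 7519 / 4848 / 13259.
[period 3]
Births: 7519 × 0.189 = 1421
Group 2: 977 × 0.941 = 919
Group 3: 1299 × 0.957 = 1243
Group 4: 7519 × 0.938 = 7053
Group 5: 4848 × 0.916 + 13259 × 0.691 = 4441 + 9162 = 13603
Giving 1421 / 919 / 1243 / 7053 / 13603.
Total after period 3: 1421 + 919 + 1243 + 7053 + 13603 = 24239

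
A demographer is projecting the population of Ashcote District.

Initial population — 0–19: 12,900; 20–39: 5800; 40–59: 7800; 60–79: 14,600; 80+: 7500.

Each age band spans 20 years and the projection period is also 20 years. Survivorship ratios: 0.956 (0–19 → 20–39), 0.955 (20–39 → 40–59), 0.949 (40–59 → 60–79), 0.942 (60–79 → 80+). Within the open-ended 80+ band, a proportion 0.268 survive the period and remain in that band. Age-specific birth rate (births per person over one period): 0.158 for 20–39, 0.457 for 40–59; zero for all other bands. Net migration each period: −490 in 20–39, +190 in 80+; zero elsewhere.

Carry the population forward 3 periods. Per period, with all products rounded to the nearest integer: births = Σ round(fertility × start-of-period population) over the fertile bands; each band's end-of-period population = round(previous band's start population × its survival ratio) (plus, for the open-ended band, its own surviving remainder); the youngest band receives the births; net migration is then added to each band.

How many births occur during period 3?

5767

Call the groups 1 to 5, youngest first.
[period 1]
Births: 5800 × 0.158 = 916  |  7800 × 0.457 = 3565 → 4481
Group 2: 12900 × 0.956 = 12332
Group 3: 5800 × 0.955 = 5539
Group 4: 7800 × 0.949 = 7402
Group 5: 14600 × 0.942 + 7500 × 0.268 = 13753 + 2010 = 15763
Net migration: Group 2 − 490 → 11842; Group 5 + 190 → 15953
End of period: [4481, 11842, 5539, 7402, 15953]
[period 2]
Births: 11842 × 0.158 = 1871  |  5539 × 0.457 = 2531 → 4402
Group 2: 4481 × 0.956 = 4284
Group 3: 11842 × 0.955 = 11309
Group 4: 5539 × 0.949 = 5257
Group 5: 7402 × 0.942 + 15953 × 0.268 = 6973 + 4275 = 11248
Net migration: Group 2 − 490 → 3794; Group 5 + 190 → 11438
End of period: [4402, 3794, 11309, 5257, 11438]
[period 3]
Births: 3794 × 0.158 = 599  |  11309 × 0.457 = 5168 → 5767
Group 2: 4402 × 0.956 = 4208
Group 3: 3794 × 0.955 = 3623
Group 4: 11309 × 0.949 = 10732
Group 5: 5257 × 0.942 + 11438 × 0.268 = 4952 + 3065 = 8017
Net migration: Group 2 − 490 → 3718; Group 5 + 190 → 8207
End of period: [5767, 3718, 3623, 10732, 8207]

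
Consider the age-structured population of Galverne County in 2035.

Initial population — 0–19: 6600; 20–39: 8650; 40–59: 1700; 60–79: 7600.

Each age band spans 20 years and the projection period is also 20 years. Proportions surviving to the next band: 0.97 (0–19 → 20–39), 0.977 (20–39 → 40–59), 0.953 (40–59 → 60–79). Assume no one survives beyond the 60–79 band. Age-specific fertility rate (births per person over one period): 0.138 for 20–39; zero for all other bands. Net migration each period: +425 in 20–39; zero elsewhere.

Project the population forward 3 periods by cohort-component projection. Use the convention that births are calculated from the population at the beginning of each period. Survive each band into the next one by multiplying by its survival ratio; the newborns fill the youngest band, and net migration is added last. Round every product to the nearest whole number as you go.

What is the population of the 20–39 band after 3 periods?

1339

After projecting period 1:
Births: 8650 × 0.138 = 1194
20–39: 6600 × 0.97 = 6402
40–59: 8650 × 0.977 = 8451
60–79: 1700 × 0.953 = 1620
Net migration: 20–39 + 425 → 6827
Population now: 0–19=1194, 20–39=6827, 40–59=8451, 60–79=1620
After projecting period 2:
Births: 6827 × 0.138 = 942
20–39: 1194 × 0.97 = 1158
40–59: 6827 × 0.977 = 6670
60–79: 8451 × 0.953 = 8054
Net migration: 20–39 + 425 → 1583
Population now: 0–19=942, 20–39=1583, 40–59=6670, 60–79=8054
After projecting period 3:
Births: 1583 × 0.138 = 218
20–39: 942 × 0.97 = 914
40–59: 1583 × 0.977 = 1547
60–79: 6670 × 0.953 = 6357
Net migration: 20–39 + 425 → 1339
Population now: 0–19=218, 20–39=1339, 40–59=1547, 60–79=6357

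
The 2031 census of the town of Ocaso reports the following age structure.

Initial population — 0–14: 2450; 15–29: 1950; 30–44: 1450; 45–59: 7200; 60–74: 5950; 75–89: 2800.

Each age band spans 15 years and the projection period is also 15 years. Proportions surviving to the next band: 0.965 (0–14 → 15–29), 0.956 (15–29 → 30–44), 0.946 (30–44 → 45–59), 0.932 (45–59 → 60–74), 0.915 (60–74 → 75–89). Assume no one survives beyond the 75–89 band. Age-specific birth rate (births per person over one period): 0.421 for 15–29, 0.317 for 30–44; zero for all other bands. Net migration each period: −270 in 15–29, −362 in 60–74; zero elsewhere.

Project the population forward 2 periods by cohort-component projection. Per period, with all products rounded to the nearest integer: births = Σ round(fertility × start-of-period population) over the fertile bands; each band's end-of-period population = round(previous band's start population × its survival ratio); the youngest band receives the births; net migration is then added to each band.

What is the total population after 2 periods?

— Period 1 —
Births: 1950 × 0.421 = 821, 1450 × 0.317 = 460 — total 1281
15–29: 2450 × 0.965 = 2364
30–44: 1950 × 0.956 = 1864
45–59: 1450 × 0.946 = 1372
60–74: 7200 × 0.932 = 6710
75–89: 5950 × 0.915 = 5444
Net migration: 15–29 − 270 → 2094; 60–74 − 362 → 6348
End of period: [1281, 2094, 1864, 1372, 6348, 5444]
— Period 2 —
Births: 2094 × 0.421 = 882, 1864 × 0.317 = 591 — total 1473
15–29: 1281 × 0.965 = 1236
30–44: 2094 × 0.956 = 2002
45–59: 1864 × 0.946 = 1763
60–74: 1372 × 0.932 = 1279
75–89: 6348 × 0.915 = 5808
Net migration: 15–29 − 270 → 966; 60–74 − 362 → 917
End of period: [1473, 966, 2002, 1763, 917, 5808]
Total after period 2: 1473 + 966 + 2002 + 1763 + 917 + 5808 = 12929

12929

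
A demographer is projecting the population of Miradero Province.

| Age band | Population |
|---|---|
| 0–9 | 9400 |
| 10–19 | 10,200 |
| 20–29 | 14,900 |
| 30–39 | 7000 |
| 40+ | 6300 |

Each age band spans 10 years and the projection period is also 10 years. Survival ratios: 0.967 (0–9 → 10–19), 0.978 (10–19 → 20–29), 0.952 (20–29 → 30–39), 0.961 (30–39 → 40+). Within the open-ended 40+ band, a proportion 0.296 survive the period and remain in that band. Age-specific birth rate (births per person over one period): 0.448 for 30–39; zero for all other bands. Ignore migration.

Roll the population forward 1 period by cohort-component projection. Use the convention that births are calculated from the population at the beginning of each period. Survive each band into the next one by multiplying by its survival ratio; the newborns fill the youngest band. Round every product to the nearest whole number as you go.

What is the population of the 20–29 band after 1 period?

(Bands numbered youngest = 1 to oldest = 5.)
After projecting period 1:
Births: 7000 * 0.448 = 3136
Band 2: 9400 * 0.967 = 9090
Band 3: 10200 * 0.978 = 9976
Band 4: 14900 * 0.952 = 14185
Band 5: 7000 * 0.961 + 6300 * 0.296 = 6727 + 1865 = 8592
Giving 3136 / 9090 / 9976 / 14185 / 8592.

9976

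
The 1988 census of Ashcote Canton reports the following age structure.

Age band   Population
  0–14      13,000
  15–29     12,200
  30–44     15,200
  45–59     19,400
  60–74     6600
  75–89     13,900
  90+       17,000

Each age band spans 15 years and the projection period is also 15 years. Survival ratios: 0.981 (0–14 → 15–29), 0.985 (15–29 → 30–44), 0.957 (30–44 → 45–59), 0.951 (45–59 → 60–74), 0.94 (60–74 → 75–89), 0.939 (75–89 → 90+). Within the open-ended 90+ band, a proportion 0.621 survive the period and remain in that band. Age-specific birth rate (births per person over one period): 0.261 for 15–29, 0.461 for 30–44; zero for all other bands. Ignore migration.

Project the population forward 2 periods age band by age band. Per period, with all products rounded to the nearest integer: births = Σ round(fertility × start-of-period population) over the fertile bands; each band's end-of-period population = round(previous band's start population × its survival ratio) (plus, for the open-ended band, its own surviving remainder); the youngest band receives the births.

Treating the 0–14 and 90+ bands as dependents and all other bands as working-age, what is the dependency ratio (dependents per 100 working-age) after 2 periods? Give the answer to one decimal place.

Numbering the groups 1..7 from youngest to oldest:
Period 1.
Births: 12200 × 0.261 = 3184 ; 15200 × 0.461 = 7007 → total 10191
Group 2: 13000 × 0.981 = 12753
Group 3: 12200 × 0.985 = 12017
Group 4: 15200 × 0.957 = 14546
Group 5: 19400 × 0.951 = 18449
Group 6: 6600 × 0.94 = 6204
Group 7: 13900 × 0.939 + 17000 × 0.621 = 13052 + 10557 = 23609
End of period: [10191, 12753, 12017, 14546, 18449, 6204, 23609]
Period 2.
Births: 12753 × 0.261 = 3329 ; 12017 × 0.461 = 5540 → total 8869
Group 2: 10191 × 0.981 = 9997
Group 3: 12753 × 0.985 = 12562
Group 4: 12017 × 0.957 = 11500
Group 5: 14546 × 0.951 = 13833
Group 6: 18449 × 0.94 = 17342
Group 7: 6204 × 0.939 + 23609 × 0.621 = 5826 + 14661 = 20487
End of period: [8869, 9997, 12562, 11500, 13833, 17342, 20487]
Dependents (band 0–14 + band 90+) = 8869 + 20487 = 29356; working-age = 65234; ratio = 29356/65234 × 100 = 45.0

45.0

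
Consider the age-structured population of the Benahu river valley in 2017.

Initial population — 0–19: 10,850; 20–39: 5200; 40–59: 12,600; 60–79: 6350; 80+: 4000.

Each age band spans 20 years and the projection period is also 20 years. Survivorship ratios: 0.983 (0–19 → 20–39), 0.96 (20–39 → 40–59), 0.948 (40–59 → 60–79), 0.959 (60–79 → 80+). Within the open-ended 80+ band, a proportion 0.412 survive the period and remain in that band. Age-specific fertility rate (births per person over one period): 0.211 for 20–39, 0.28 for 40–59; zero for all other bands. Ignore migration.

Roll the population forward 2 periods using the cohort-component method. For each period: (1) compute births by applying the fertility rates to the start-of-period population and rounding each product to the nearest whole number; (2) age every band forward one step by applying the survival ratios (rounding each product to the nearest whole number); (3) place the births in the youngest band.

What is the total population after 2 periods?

After projecting period 1:
Births: 5200 × 0.211 = 1097  |  12600 × 0.28 = 3528 → total 4625
20–39: 10850 × 0.983 = 10666
40–59: 5200 × 0.96 = 4992
60–79: 12600 × 0.948 = 11945
80+: 6350 × 0.959 + 4000 × 0.412 = 6090 + 1648 = 7738
Giving 4625 / 10666 / 4992 / 11945 / 7738.
After projecting period 2:
Births: 10666 × 0.211 = 2251  |  4992 × 0.28 = 1398 → total 3649
20–39: 4625 × 0.983 = 4546
40–59: 10666 × 0.96 = 10239
60–79: 4992 × 0.948 = 4732
80+: 11945 × 0.959 + 7738 × 0.412 = 11455 + 3188 = 14643
Giving 3649 / 4546 / 10239 / 4732 / 14643.
Total after period 2: 3649 + 4546 + 10239 + 4732 + 14643 = 37809

37809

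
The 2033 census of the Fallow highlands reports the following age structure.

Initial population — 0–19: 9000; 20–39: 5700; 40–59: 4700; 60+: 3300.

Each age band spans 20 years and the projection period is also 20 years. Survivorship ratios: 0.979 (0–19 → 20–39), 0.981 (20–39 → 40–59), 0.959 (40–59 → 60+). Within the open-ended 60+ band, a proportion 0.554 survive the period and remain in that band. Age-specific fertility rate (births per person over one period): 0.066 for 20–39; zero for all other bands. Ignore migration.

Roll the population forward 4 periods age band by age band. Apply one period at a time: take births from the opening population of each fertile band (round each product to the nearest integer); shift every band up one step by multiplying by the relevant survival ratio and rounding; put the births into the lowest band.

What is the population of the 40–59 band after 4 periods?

[period 1]
Births: 5700 × 0.066 = 376
20–39: 9000 × 0.979 = 8811
40–59: 5700 × 0.981 = 5592
60+: 4700 × 0.959 + 3300 × 0.554 = 4507 + 1828 = 6335
Giving 376 / 8811 / 5592 / 6335.
[period 2]
Births: 8811 × 0.066 = 582
20–39: 376 × 0.979 = 368
40–59: 8811 × 0.981 = 8644
60+: 5592 × 0.959 + 6335 × 0.554 = 5363 + 3510 = 8873
Giving 582 / 368 / 8644 / 8873.
[period 3]
Births: 368 × 0.066 = 24
20–39: 582 × 0.979 = 570
40–59: 368 × 0.981 = 361
60+: 8644 × 0.959 + 8873 × 0.554 = 8290 + 4916 = 13206
Giving 24 / 570 / 361 / 13206.
[period 4]
Births: 570 × 0.066 = 38
20–39: 24 × 0.979 = 23
40–59: 570 × 0.981 = 559
60+: 361 × 0.959 + 13206 × 0.554 = 346 + 7316 = 7662
Giving 38 / 23 / 559 / 7662.

559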